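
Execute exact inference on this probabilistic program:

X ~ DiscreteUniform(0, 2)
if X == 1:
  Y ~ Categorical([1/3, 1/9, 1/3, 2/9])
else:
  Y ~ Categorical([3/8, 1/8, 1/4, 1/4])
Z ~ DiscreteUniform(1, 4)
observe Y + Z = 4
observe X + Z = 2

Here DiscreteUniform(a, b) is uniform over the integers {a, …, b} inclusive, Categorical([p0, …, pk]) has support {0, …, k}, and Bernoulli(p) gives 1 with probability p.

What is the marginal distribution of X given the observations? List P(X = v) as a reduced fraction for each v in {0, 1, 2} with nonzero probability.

P(X=0) = 9/17, P(X=1) = 8/17

Enumerate traces; 2 have nonzero weight after conditioning:
  (X=0, Y=2, Z=2) weight 1/48
  (X=1, Y=3, Z=1) weight 1/54
Group by X:
  weight(X=0) = 1/48
  weight(X=1) = 1/54
Total weight = 1/48 + 1/54 = 17/432
P(X=0 | obs) = 1/48 / 17/432 = 9/17
P(X=1 | obs) = 1/54 / 17/432 = 8/17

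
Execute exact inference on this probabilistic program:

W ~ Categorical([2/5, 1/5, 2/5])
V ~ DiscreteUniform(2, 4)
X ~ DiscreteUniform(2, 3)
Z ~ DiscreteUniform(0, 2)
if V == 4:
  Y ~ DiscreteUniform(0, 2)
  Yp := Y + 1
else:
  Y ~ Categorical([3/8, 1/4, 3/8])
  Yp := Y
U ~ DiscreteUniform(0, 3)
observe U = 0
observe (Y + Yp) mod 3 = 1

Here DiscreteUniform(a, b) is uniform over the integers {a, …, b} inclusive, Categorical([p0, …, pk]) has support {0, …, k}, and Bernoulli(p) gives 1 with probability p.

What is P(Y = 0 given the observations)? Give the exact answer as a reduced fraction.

P(Y = 0 | obs) = 4/13

Enumerate traces; 54 have nonzero weight after conditioning:
  (W=0, V=2, X=2, Z=0, Y=2, U=0) weight 1/480
  (W=0, V=2, X=2, Z=1, Y=2, U=0) weight 1/480
  (W=0, V=2, X=2, Z=2, Y=2, U=0) weight 1/480
  (W=0, V=2, X=3, Z=0, Y=2, U=0) weight 1/480
  (W=0, V=2, X=3, Z=1, Y=2, U=0) weight 1/480
  (W=0, V=2, X=3, Z=2, Y=2, U=0) weight 1/480
  (W=0, V=3, X=2, Z=0, Y=2, U=0) weight 1/480
  (W=0, V=3, X=2, Z=1, Y=2, U=0) weight 1/480
  (W=0, V=4, X=2, Z=0, Y=0, U=0) weight 1/540
  … 45 more
Group by Y:
  weight(Y=0) = 1/36
  weight(Y=2) = 1/16
Total weight = 1/36 + 1/16 = 13/144
P(Y=0 | obs) = 1/36 / 13/144 = 4/13
P(Y=2 | obs) = 1/16 / 13/144 = 9/13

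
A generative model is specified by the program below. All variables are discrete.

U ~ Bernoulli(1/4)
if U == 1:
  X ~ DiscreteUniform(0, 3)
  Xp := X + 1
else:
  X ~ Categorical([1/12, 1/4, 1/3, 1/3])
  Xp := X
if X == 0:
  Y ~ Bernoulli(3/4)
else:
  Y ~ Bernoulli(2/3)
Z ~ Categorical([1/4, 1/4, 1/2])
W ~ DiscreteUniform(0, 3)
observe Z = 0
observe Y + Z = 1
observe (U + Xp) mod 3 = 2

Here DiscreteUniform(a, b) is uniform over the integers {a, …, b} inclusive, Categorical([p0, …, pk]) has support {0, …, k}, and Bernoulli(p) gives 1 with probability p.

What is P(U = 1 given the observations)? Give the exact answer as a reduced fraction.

P(U = 1 | obs) = 17/49

Enumerate traces; 12 have nonzero weight after conditioning:
  (U=0, X=2, Y=1, Z=0, W=0) weight 1/96
  (U=0, X=2, Y=1, Z=0, W=1) weight 1/96
  (U=0, X=2, Y=1, Z=0, W=2) weight 1/96
  (U=0, X=2, Y=1, Z=0, W=3) weight 1/96
  (U=1, X=0, Y=1, Z=0, W=0) weight 3/1024
  (U=1, X=0, Y=1, Z=0, W=1) weight 3/1024
  (U=1, X=0, Y=1, Z=0, W=2) weight 3/1024
  (U=1, X=0, Y=1, Z=0, W=3) weight 3/1024
  … 4 more
Group by U:
  weight(U=0) = 1/24
  weight(U=1) = 17/768
Total weight = 1/24 + 17/768 = 49/768
P(U=0 | obs) = 1/24 / 49/768 = 32/49
P(U=1 | obs) = 17/768 / 49/768 = 17/49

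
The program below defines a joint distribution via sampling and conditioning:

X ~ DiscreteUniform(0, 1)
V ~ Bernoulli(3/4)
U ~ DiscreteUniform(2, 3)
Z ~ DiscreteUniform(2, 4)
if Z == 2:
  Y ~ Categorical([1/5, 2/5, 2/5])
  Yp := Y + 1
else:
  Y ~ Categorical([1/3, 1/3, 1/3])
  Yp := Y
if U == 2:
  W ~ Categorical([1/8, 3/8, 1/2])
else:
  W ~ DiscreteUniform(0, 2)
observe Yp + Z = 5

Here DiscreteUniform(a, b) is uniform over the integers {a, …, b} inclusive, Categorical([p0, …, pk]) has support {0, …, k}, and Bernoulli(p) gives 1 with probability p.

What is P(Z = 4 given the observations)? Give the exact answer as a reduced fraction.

Enumerate traces; 72 have nonzero weight after conditioning:
  (X=0, V=0, U=2, Z=2, Y=2, W=0) weight 1/960
  (X=0, V=0, U=2, Z=2, Y=2, W=1) weight 1/320
  (X=0, V=0, U=2, Z=2, Y=2, W=2) weight 1/240
  (X=0, V=0, U=2, Z=3, Y=2, W=0) weight 1/1152
  (X=0, V=0, U=2, Z=3, Y=2, W=1) weight 1/384
  (X=0, V=0, U=2, Z=3, Y=2, W=2) weight 1/288
  (X=0, V=0, U=2, Z=4, Y=1, W=0) weight 1/1152
  (X=0, V=0, U=2, Z=4, Y=1, W=1) weight 1/384
  … 64 more
Group by Z:
  weight(Z=2) = 2/15
  weight(Z=3) = 1/9
  weight(Z=4) = 1/9
Total weight = 2/15 + 1/9 + 1/9 = 16/45
P(Z=2 | obs) = 2/15 / 16/45 = 3/8
P(Z=3 | obs) = 1/9 / 16/45 = 5/16
P(Z=4 | obs) = 1/9 / 16/45 = 5/16

P(Z = 4 | obs) = 5/16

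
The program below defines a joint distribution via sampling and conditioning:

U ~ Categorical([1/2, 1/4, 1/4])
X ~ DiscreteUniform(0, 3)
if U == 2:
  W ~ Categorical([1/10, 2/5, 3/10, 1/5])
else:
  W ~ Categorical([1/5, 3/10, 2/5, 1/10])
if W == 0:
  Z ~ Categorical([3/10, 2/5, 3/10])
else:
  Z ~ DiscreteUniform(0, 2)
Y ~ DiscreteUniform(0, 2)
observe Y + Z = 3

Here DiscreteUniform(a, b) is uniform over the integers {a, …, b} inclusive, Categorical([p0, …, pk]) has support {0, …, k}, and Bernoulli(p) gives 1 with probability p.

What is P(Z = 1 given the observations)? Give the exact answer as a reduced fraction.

Enumerate traces; 96 have nonzero weight after conditioning:
  (U=0, X=0, W=0, Z=1, Y=2) weight 1/300
  (U=0, X=0, W=0, Z=2, Y=1) weight 1/400
  (U=0, X=0, W=1, Z=1, Y=2) weight 1/240
  (U=0, X=0, W=1, Z=2, Y=1) weight 1/240
  (U=0, X=0, W=2, Z=1, Y=2) weight 1/180
  (U=0, X=0, W=2, Z=2, Y=1) weight 1/180
  (U=0, X=0, W=3, Z=1, Y=2) weight 1/720
  (U=0, X=0, W=3, Z=2, Y=1) weight 1/720
  … 88 more
Group by Z:
  weight(Z=1) = 23/200
  weight(Z=2) = 131/1200
Total weight = 23/200 + 131/1200 = 269/1200
P(Z=1 | obs) = 23/200 / 269/1200 = 138/269
P(Z=2 | obs) = 131/1200 / 269/1200 = 131/269

P(Z = 1 | obs) = 138/269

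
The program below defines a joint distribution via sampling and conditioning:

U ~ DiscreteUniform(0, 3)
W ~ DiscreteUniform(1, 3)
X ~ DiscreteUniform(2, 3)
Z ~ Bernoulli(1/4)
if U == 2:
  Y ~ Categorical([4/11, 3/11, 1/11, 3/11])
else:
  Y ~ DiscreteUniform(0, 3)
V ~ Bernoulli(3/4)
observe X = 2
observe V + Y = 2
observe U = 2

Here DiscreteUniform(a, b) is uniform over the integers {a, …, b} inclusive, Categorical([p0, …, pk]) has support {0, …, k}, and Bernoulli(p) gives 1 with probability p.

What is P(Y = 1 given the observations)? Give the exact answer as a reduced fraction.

P(Y = 1 | obs) = 9/10

Enumerate traces; 12 have nonzero weight after conditioning:
  (U=2, W=1, X=2, Z=0, Y=1, V=1) weight 9/1408
  (U=2, W=1, X=2, Z=0, Y=2, V=0) weight 1/1408
  (U=2, W=1, X=2, Z=1, Y=1, V=1) weight 3/1408
  (U=2, W=1, X=2, Z=1, Y=2, V=0) weight 1/4224
  (U=2, W=2, X=2, Z=0, Y=1, V=1) weight 9/1408
  (U=2, W=2, X=2, Z=0, Y=2, V=0) weight 1/1408
  (U=2, W=2, X=2, Z=1, Y=1, V=1) weight 3/1408
  (U=2, W=2, X=2, Z=1, Y=2, V=0) weight 1/4224
  … 4 more
Group by Y:
  weight(Y=1) = 9/352
  weight(Y=2) = 1/352
Total weight = 9/352 + 1/352 = 5/176
P(Y=1 | obs) = 9/352 / 5/176 = 9/10
P(Y=2 | obs) = 1/352 / 5/176 = 1/10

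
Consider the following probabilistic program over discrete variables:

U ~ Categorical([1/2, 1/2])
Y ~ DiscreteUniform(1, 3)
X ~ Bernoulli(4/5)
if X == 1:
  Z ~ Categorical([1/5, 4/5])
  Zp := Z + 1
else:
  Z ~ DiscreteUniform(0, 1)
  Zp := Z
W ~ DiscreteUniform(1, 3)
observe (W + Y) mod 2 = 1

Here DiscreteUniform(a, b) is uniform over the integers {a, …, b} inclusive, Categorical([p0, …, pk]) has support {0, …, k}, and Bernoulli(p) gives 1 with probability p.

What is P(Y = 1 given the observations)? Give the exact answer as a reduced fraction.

Enumerate traces; 32 have nonzero weight after conditioning:
  (U=0, Y=1, X=0, Z=0, W=2) weight 1/180
  (U=0, Y=1, X=0, Z=1, W=2) weight 1/180
  (U=0, Y=1, X=1, Z=0, W=2) weight 2/225
  (U=0, Y=1, X=1, Z=1, W=2) weight 8/225
  (U=0, Y=2, X=0, Z=0, W=1) weight 1/180
  (U=0, Y=2, X=0, Z=0, W=3) weight 1/180
  (U=0, Y=2, X=0, Z=1, W=1) weight 1/180
  (U=0, Y=2, X=0, Z=1, W=3) weight 1/180
  (U=0, Y=3, X=0, Z=0, W=2) weight 1/180
  … 23 more
Group by Y:
  weight(Y=1) = 1/9
  weight(Y=2) = 2/9
  weight(Y=3) = 1/9
Total weight = 1/9 + 2/9 + 1/9 = 4/9
P(Y=1 | obs) = 1/9 / 4/9 = 1/4
P(Y=2 | obs) = 2/9 / 4/9 = 1/2
P(Y=3 | obs) = 1/9 / 4/9 = 1/4

P(Y = 1 | obs) = 1/4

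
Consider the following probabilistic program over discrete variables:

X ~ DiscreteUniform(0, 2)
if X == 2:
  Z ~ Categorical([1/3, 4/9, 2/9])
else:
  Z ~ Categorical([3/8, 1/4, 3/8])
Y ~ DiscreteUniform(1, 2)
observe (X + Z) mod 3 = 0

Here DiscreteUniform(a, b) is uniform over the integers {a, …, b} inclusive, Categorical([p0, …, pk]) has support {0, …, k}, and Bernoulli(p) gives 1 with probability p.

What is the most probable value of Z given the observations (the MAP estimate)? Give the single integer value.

argmax_v P(Z = v | obs) = 1

Enumerate traces; 6 have nonzero weight after conditioning:
  (X=0, Z=0, Y=1) weight 1/16
  (X=0, Z=0, Y=2) weight 1/16
  (X=1, Z=2, Y=1) weight 1/16
  (X=1, Z=2, Y=2) weight 1/16
  (X=2, Z=1, Y=1) weight 2/27
  (X=2, Z=1, Y=2) weight 2/27
Group by Z:
  weight(Z=0) = 1/8
  weight(Z=1) = 4/27
  weight(Z=2) = 1/8
Total weight = 1/8 + 4/27 + 1/8 = 43/108
P(Z=0 | obs) = 1/8 / 43/108 = 27/86
P(Z=1 | obs) = 4/27 / 43/108 = 16/43
P(Z=2 | obs) = 1/8 / 43/108 = 27/86
argmax = 1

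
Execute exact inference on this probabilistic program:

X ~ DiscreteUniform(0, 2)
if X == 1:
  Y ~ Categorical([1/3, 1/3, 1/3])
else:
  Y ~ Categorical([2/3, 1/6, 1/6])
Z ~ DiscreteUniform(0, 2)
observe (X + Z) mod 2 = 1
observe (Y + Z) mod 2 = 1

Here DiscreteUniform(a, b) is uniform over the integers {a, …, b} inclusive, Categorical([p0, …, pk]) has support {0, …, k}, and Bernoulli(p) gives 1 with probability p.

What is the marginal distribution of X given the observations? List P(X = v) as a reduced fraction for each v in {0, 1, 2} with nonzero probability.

Enumerate traces; 6 have nonzero weight after conditioning:
  (X=0, Y=0, Z=1) weight 2/27
  (X=0, Y=2, Z=1) weight 1/54
  (X=1, Y=1, Z=0) weight 1/27
  (X=1, Y=1, Z=2) weight 1/27
  (X=2, Y=0, Z=1) weight 2/27
  (X=2, Y=2, Z=1) weight 1/54
Group by X:
  weight(X=0) = 5/54
  weight(X=1) = 2/27
  weight(X=2) = 5/54
Total weight = 5/54 + 2/27 + 5/54 = 7/27
P(X=0 | obs) = 5/54 / 7/27 = 5/14
P(X=1 | obs) = 2/27 / 7/27 = 2/7
P(X=2 | obs) = 5/54 / 7/27 = 5/14

P(X=0) = 5/14, P(X=1) = 2/7, P(X=2) = 5/14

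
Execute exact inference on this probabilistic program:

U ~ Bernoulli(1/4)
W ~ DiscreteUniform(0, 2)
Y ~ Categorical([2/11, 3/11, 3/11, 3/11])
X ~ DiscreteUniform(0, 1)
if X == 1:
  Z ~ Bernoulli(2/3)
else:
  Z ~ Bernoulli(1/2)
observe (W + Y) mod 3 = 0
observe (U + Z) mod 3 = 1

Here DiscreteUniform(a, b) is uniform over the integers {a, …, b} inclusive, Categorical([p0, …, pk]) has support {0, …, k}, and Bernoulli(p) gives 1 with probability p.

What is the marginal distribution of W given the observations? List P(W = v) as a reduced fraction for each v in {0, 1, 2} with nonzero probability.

Enumerate traces; 16 have nonzero weight after conditioning:
  (U=0, W=0, Y=0, X=0, Z=1) weight 1/88
  (U=0, W=0, Y=0, X=1, Z=1) weight 1/66
  (U=0, W=0, Y=3, X=0, Z=1) weight 3/176
  (U=0, W=0, Y=3, X=1, Z=1) weight 1/44
  (U=0, W=1, Y=2, X=0, Z=1) weight 3/176
  (U=0, W=1, Y=2, X=1, Z=1) weight 1/44
  (U=0, W=2, Y=1, X=0, Z=1) weight 3/176
  (U=0, W=2, Y=1, X=1, Z=1) weight 1/44
  … 8 more
Group by W:
  weight(W=0) = 65/792
  weight(W=1) = 13/264
  weight(W=2) = 13/264
Total weight = 65/792 + 13/264 + 13/264 = 13/72
P(W=0 | obs) = 65/792 / 13/72 = 5/11
P(W=1 | obs) = 13/264 / 13/72 = 3/11
P(W=2 | obs) = 13/264 / 13/72 = 3/11

P(W=0) = 5/11, P(W=1) = 3/11, P(W=2) = 3/11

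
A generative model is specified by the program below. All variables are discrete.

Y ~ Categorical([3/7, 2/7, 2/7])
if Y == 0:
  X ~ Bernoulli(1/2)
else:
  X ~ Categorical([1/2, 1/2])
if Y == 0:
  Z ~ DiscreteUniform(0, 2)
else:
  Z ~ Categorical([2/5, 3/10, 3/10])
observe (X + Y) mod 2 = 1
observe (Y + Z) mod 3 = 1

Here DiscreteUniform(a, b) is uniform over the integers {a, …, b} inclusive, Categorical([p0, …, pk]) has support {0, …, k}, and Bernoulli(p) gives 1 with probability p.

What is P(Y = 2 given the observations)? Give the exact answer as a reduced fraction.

Enumerate traces; 3 have nonzero weight after conditioning:
  (Y=0, X=1, Z=1) weight 1/14
  (Y=1, X=0, Z=0) weight 2/35
  (Y=2, X=1, Z=2) weight 3/70
Group by Y:
  weight(Y=0) = 1/14
  weight(Y=1) = 2/35
  weight(Y=2) = 3/70
Total weight = 1/14 + 2/35 + 3/70 = 6/35
P(Y=0 | obs) = 1/14 / 6/35 = 5/12
P(Y=1 | obs) = 2/35 / 6/35 = 1/3
P(Y=2 | obs) = 3/70 / 6/35 = 1/4

P(Y = 2 | obs) = 1/4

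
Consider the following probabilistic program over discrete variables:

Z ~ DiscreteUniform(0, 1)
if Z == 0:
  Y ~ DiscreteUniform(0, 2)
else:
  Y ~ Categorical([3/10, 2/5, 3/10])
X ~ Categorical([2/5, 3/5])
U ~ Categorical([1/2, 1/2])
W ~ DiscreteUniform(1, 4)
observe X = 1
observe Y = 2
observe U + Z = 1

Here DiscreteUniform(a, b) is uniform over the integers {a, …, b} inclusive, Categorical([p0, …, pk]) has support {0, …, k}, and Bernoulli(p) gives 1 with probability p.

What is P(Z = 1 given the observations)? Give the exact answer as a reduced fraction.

P(Z = 1 | obs) = 9/19

Enumerate traces; 8 have nonzero weight after conditioning:
  (Z=0, Y=2, X=1, U=1, W=1) weight 1/80
  (Z=0, Y=2, X=1, U=1, W=2) weight 1/80
  (Z=0, Y=2, X=1, U=1, W=3) weight 1/80
  (Z=0, Y=2, X=1, U=1, W=4) weight 1/80
  (Z=1, Y=2, X=1, U=0, W=1) weight 9/800
  (Z=1, Y=2, X=1, U=0, W=2) weight 9/800
  (Z=1, Y=2, X=1, U=0, W=3) weight 9/800
  (Z=1, Y=2, X=1, U=0, W=4) weight 9/800
Group by Z:
  weight(Z=0) = 1/20
  weight(Z=1) = 9/200
Total weight = 1/20 + 9/200 = 19/200
P(Z=0 | obs) = 1/20 / 19/200 = 10/19
P(Z=1 | obs) = 9/200 / 19/200 = 9/19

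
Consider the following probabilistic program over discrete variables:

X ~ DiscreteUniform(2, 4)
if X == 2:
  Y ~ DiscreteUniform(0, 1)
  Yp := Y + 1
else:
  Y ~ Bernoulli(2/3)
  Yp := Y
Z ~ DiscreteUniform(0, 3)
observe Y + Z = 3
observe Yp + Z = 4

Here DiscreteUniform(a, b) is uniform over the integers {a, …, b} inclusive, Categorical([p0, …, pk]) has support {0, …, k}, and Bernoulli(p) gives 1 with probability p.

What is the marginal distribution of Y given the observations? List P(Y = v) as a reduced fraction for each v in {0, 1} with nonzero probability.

P(Y=0) = 1/2, P(Y=1) = 1/2

Enumerate traces; 2 have nonzero weight after conditioning:
  (X=2, Y=0, Z=3) weight 1/24
  (X=2, Y=1, Z=2) weight 1/24
Group by Y:
  weight(Y=0) = 1/24
  weight(Y=1) = 1/24
Total weight = 1/24 + 1/24 = 1/12
P(Y=0 | obs) = 1/24 / 1/12 = 1/2
P(Y=1 | obs) = 1/24 / 1/12 = 1/2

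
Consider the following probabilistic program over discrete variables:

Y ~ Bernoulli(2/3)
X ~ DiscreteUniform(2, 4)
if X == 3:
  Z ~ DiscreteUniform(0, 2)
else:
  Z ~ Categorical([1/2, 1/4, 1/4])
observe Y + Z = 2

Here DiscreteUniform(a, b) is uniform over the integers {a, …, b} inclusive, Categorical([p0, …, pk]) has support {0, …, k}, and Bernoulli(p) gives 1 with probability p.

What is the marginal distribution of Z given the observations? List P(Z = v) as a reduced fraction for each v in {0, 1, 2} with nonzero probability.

P(Z=1) = 2/3, P(Z=2) = 1/3

Enumerate traces; 6 have nonzero weight after conditioning:
  (Y=0, X=2, Z=2) weight 1/36
  (Y=0, X=3, Z=2) weight 1/27
  (Y=0, X=4, Z=2) weight 1/36
  (Y=1, X=2, Z=1) weight 1/18
  (Y=1, X=3, Z=1) weight 2/27
  (Y=1, X=4, Z=1) weight 1/18
Group by Z:
  weight(Z=1) = 5/27
  weight(Z=2) = 5/54
Total weight = 5/27 + 5/54 = 5/18
P(Z=1 | obs) = 5/27 / 5/18 = 2/3
P(Z=2 | obs) = 5/54 / 5/18 = 1/3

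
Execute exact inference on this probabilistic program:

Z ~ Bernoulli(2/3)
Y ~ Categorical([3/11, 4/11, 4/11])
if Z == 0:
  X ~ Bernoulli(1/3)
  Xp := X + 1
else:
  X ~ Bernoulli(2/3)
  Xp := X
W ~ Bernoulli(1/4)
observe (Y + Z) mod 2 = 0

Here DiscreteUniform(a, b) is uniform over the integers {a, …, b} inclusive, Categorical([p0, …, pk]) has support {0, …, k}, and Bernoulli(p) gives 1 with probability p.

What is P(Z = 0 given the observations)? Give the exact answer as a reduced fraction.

P(Z = 0 | obs) = 7/15

Enumerate traces; 12 have nonzero weight after conditioning:
  (Z=0, Y=0, X=0, W=0) weight 1/22
  (Z=0, Y=0, X=0, W=1) weight 1/66
  (Z=0, Y=0, X=1, W=0) weight 1/44
  (Z=0, Y=0, X=1, W=1) weight 1/132
  (Z=0, Y=2, X=0, W=0) weight 2/33
  (Z=0, Y=2, X=0, W=1) weight 2/99
  (Z=0, Y=2, X=1, W=0) weight 1/33
  (Z=0, Y=2, X=1, W=1) weight 1/99
  (Z=1, Y=1, X=0, W=0) weight 2/33
  … 3 more
Group by Z:
  weight(Z=0) = 7/33
  weight(Z=1) = 8/33
Total weight = 7/33 + 8/33 = 5/11
P(Z=0 | obs) = 7/33 / 5/11 = 7/15
P(Z=1 | obs) = 8/33 / 5/11 = 8/15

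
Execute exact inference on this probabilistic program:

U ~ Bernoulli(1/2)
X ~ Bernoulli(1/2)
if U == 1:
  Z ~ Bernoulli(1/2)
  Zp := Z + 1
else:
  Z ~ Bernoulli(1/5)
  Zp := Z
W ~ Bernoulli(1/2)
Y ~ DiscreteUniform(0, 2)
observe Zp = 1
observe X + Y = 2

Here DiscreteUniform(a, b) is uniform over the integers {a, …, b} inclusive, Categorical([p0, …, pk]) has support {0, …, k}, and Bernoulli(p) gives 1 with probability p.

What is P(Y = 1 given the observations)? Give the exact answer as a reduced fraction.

Enumerate traces; 8 have nonzero weight after conditioning:
  (U=0, X=0, Z=1, W=0, Y=2) weight 1/120
  (U=0, X=0, Z=1, W=1, Y=2) weight 1/120
  (U=0, X=1, Z=1, W=0, Y=1) weight 1/120
  (U=0, X=1, Z=1, W=1, Y=1) weight 1/120
  (U=1, X=0, Z=0, W=0, Y=2) weight 1/48
  (U=1, X=0, Z=0, W=1, Y=2) weight 1/48
  (U=1, X=1, Z=0, W=0, Y=1) weight 1/48
  (U=1, X=1, Z=0, W=1, Y=1) weight 1/48
Group by Y:
  weight(Y=1) = 7/120
  weight(Y=2) = 7/120
Total weight = 7/120 + 7/120 = 7/60
P(Y=1 | obs) = 7/120 / 7/60 = 1/2
P(Y=2 | obs) = 7/120 / 7/60 = 1/2

P(Y = 1 | obs) = 1/2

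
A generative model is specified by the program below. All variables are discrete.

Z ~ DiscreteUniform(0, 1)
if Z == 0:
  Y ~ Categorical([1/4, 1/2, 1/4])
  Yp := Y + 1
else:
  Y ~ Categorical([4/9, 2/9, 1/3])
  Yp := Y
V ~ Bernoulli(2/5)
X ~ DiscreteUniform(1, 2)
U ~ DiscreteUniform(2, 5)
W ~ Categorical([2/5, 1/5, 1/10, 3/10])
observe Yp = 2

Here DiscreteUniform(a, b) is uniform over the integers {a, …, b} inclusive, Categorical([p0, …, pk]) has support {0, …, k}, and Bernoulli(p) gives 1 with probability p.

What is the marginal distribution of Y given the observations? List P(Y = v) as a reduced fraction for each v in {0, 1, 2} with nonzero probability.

P(Y=1) = 3/5, P(Y=2) = 2/5

Enumerate traces; 128 have nonzero weight after conditioning:
  (Z=0, Y=1, V=0, X=1, U=2, W=0) weight 3/400
  (Z=0, Y=1, V=0, X=1, U=2, W=1) weight 3/800
  (Z=0, Y=1, V=0, X=1, U=2, W=2) weight 3/1600
  (Z=0, Y=1, V=0, X=1, U=2, W=3) weight 9/1600
  (Z=0, Y=1, V=0, X=1, U=3, W=0) weight 3/400
  (Z=0, Y=1, V=0, X=1, U=3, W=1) weight 3/800
  (Z=0, Y=1, V=0, X=1, U=3, W=2) weight 3/1600
  (Z=0, Y=1, V=0, X=1, U=3, W=3) weight 9/1600
  (Z=1, Y=2, V=0, X=1, U=2, W=0) weight 1/200
  … 119 more
Group by Y:
  weight(Y=1) = 1/4
  weight(Y=2) = 1/6
Total weight = 1/4 + 1/6 = 5/12
P(Y=1 | obs) = 1/4 / 5/12 = 3/5
P(Y=2 | obs) = 1/6 / 5/12 = 2/5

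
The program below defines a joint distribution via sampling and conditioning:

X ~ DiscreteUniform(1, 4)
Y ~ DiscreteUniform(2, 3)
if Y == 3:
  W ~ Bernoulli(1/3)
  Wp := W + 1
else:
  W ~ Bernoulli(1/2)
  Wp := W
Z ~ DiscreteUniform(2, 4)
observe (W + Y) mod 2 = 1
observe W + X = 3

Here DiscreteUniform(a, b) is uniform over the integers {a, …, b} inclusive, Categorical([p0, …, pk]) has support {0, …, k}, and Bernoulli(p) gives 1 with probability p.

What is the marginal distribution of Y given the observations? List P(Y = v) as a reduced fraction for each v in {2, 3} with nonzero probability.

P(Y=2) = 3/7, P(Y=3) = 4/7

Enumerate traces; 6 have nonzero weight after conditioning:
  (X=2, Y=2, W=1, Z=2) weight 1/48
  (X=2, Y=2, W=1, Z=3) weight 1/48
  (X=2, Y=2, W=1, Z=4) weight 1/48
  (X=3, Y=3, W=0, Z=2) weight 1/36
  (X=3, Y=3, W=0, Z=3) weight 1/36
  (X=3, Y=3, W=0, Z=4) weight 1/36
Group by Y:
  weight(Y=2) = 1/16
  weight(Y=3) = 1/12
Total weight = 1/16 + 1/12 = 7/48
P(Y=2 | obs) = 1/16 / 7/48 = 3/7
P(Y=3 | obs) = 1/12 / 7/48 = 4/7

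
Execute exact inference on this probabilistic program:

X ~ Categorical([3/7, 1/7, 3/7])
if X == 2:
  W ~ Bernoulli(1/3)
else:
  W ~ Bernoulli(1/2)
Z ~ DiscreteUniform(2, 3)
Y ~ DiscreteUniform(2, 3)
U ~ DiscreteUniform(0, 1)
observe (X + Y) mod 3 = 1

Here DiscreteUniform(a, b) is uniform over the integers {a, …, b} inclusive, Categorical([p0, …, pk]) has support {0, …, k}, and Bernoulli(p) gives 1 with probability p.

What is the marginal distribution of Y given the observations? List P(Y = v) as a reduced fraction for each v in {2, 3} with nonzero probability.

Enumerate traces; 16 have nonzero weight after conditioning:
  (X=1, W=0, Z=2, Y=3, U=0) weight 1/112
  (X=1, W=0, Z=2, Y=3, U=1) weight 1/112
  (X=1, W=0, Z=3, Y=3, U=0) weight 1/112
  (X=1, W=0, Z=3, Y=3, U=1) weight 1/112
  (X=1, W=1, Z=2, Y=3, U=0) weight 1/112
  (X=1, W=1, Z=2, Y=3, U=1) weight 1/112
  (X=1, W=1, Z=3, Y=3, U=0) weight 1/112
  (X=1, W=1, Z=3, Y=3, U=1) weight 1/112
  (X=2, W=0, Z=2, Y=2, U=0) weight 1/28
  … 7 more
Group by Y:
  weight(Y=2) = 3/14
  weight(Y=3) = 1/14
Total weight = 3/14 + 1/14 = 2/7
P(Y=2 | obs) = 3/14 / 2/7 = 3/4
P(Y=3 | obs) = 1/14 / 2/7 = 1/4

P(Y=2) = 3/4, P(Y=3) = 1/4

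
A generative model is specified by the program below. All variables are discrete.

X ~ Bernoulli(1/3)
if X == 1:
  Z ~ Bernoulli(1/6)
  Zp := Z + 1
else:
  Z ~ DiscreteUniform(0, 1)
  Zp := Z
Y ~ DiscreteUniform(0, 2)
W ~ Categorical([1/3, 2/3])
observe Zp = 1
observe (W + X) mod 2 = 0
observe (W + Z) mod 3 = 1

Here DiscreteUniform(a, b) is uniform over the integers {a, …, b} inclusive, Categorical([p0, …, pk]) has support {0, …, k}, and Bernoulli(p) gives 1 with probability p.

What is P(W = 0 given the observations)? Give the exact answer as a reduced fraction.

P(W = 0 | obs) = 3/8

Enumerate traces; 6 have nonzero weight after conditioning:
  (X=0, Z=1, Y=0, W=0) weight 1/27
  (X=0, Z=1, Y=1, W=0) weight 1/27
  (X=0, Z=1, Y=2, W=0) weight 1/27
  (X=1, Z=0, Y=0, W=1) weight 5/81
  (X=1, Z=0, Y=1, W=1) weight 5/81
  (X=1, Z=0, Y=2, W=1) weight 5/81
Group by W:
  weight(W=0) = 1/9
  weight(W=1) = 5/27
Total weight = 1/9 + 5/27 = 8/27
P(W=0 | obs) = 1/9 / 8/27 = 3/8
P(W=1 | obs) = 5/27 / 8/27 = 5/8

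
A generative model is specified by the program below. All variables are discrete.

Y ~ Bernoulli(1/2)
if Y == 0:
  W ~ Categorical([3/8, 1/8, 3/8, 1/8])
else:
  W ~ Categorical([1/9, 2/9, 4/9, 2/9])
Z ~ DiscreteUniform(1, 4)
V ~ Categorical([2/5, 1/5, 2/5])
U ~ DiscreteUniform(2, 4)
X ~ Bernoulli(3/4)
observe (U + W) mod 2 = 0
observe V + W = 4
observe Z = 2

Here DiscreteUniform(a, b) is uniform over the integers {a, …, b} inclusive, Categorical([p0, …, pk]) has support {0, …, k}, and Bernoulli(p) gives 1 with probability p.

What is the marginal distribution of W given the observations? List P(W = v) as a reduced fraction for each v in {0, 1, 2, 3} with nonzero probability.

Enumerate traces; 12 have nonzero weight after conditioning:
  (Y=0, W=2, Z=2, V=2, U=2, X=0) weight 1/640
  (Y=0, W=2, Z=2, V=2, U=2, X=1) weight 3/640
  (Y=0, W=2, Z=2, V=2, U=4, X=0) weight 1/640
  (Y=0, W=2, Z=2, V=2, U=4, X=1) weight 3/640
  (Y=0, W=3, Z=2, V=1, U=3, X=0) weight 1/3840
  (Y=0, W=3, Z=2, V=1, U=3, X=1) weight 1/1280
  (Y=1, W=2, Z=2, V=2, U=2, X=0) weight 1/540
  (Y=1, W=2, Z=2, V=2, U=2, X=1) weight 1/180
  … 4 more
Group by W:
  weight(W=2) = 59/2160
  weight(W=3) = 5/1728
Total weight = 59/2160 + 5/1728 = 29/960
P(W=2 | obs) = 59/2160 / 29/960 = 236/261
P(W=3 | obs) = 5/1728 / 29/960 = 25/261

P(W=2) = 236/261, P(W=3) = 25/261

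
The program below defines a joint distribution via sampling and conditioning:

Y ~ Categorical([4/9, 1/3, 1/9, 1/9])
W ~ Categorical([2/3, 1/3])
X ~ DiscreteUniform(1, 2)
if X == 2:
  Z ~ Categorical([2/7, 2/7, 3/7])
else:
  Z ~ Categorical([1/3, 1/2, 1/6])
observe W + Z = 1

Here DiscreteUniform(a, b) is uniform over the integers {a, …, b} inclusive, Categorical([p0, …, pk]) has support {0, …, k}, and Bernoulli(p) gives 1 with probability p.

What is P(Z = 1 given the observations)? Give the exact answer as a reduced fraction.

P(Z = 1 | obs) = 33/46

Enumerate traces; 16 have nonzero weight after conditioning:
  (Y=0, W=0, X=1, Z=1) weight 2/27
  (Y=0, W=0, X=2, Z=1) weight 8/189
  (Y=0, W=1, X=1, Z=0) weight 2/81
  (Y=0, W=1, X=2, Z=0) weight 4/189
  (Y=1, W=0, X=1, Z=1) weight 1/18
  (Y=1, W=0, X=2, Z=1) weight 2/63
  (Y=1, W=1, X=1, Z=0) weight 1/54
  (Y=1, W=1, X=2, Z=0) weight 1/63
  … 8 more
Group by Z:
  weight(Z=0) = 13/126
  weight(Z=1) = 11/42
Total weight = 13/126 + 11/42 = 23/63
P(Z=0 | obs) = 13/126 / 23/63 = 13/46
P(Z=1 | obs) = 11/42 / 23/63 = 33/46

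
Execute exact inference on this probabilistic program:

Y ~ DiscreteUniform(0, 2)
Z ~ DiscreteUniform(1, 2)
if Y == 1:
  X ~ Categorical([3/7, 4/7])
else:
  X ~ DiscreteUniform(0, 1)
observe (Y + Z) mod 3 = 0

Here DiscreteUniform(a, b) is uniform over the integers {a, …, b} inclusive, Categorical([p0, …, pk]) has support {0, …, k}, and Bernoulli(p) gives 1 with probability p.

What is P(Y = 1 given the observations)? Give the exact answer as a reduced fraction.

Enumerate traces; 4 have nonzero weight after conditioning:
  (Y=1, Z=2, X=0) weight 1/14
  (Y=1, Z=2, X=1) weight 2/21
  (Y=2, Z=1, X=0) weight 1/12
  (Y=2, Z=1, X=1) weight 1/12
Group by Y:
  weight(Y=1) = 1/6
  weight(Y=2) = 1/6
Total weight = 1/6 + 1/6 = 1/3
P(Y=1 | obs) = 1/6 / 1/3 = 1/2
P(Y=2 | obs) = 1/6 / 1/3 = 1/2

P(Y = 1 | obs) = 1/2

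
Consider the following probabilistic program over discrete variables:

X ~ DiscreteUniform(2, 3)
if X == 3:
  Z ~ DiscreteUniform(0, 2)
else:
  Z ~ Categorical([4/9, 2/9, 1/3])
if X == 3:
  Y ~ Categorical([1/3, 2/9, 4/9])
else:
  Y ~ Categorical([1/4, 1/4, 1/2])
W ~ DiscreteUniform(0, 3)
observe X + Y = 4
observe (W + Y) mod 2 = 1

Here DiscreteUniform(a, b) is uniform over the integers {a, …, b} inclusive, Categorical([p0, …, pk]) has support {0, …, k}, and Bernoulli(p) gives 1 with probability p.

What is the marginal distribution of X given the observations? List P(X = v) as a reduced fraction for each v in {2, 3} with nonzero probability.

P(X=2) = 9/13, P(X=3) = 4/13

Enumerate traces; 12 have nonzero weight after conditioning:
  (X=2, Z=0, Y=2, W=1) weight 1/36
  (X=2, Z=0, Y=2, W=3) weight 1/36
  (X=2, Z=1, Y=2, W=1) weight 1/72
  (X=2, Z=1, Y=2, W=3) weight 1/72
  (X=2, Z=2, Y=2, W=1) weight 1/48
  (X=2, Z=2, Y=2, W=3) weight 1/48
  (X=3, Z=0, Y=1, W=0) weight 1/108
  (X=3, Z=0, Y=1, W=2) weight 1/108
  … 4 more
Group by X:
  weight(X=2) = 1/8
  weight(X=3) = 1/18
Total weight = 1/8 + 1/18 = 13/72
P(X=2 | obs) = 1/8 / 13/72 = 9/13
P(X=3 | obs) = 1/18 / 13/72 = 4/13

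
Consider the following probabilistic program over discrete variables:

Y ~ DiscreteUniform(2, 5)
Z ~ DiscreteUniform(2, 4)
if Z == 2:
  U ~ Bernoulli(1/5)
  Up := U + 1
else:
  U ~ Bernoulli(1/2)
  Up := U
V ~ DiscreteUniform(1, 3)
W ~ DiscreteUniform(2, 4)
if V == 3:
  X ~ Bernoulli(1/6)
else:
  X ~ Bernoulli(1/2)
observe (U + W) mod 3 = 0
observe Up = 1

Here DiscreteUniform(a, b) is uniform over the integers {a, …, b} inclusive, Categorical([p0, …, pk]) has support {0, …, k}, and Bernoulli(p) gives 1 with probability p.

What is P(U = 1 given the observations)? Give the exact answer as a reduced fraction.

Enumerate traces; 72 have nonzero weight after conditioning:
  (Y=2, Z=2, U=0, V=1, W=3, X=0) weight 1/270
  (Y=2, Z=2, U=0, V=1, W=3, X=1) weight 1/270
  (Y=2, Z=2, U=0, V=2, W=3, X=0) weight 1/270
  (Y=2, Z=2, U=0, V=2, W=3, X=1) weight 1/270
  (Y=2, Z=2, U=0, V=3, W=3, X=0) weight 1/162
  (Y=2, Z=2, U=0, V=3, W=3, X=1) weight 1/810
  (Y=2, Z=3, U=1, V=1, W=2, X=0) weight 1/432
  (Y=2, Z=3, U=1, V=1, W=2, X=1) weight 1/432
  … 64 more
Group by U:
  weight(U=0) = 4/45
  weight(U=1) = 1/9
Total weight = 4/45 + 1/9 = 1/5
P(U=0 | obs) = 4/45 / 1/5 = 4/9
P(U=1 | obs) = 1/9 / 1/5 = 5/9

P(U = 1 | obs) = 5/9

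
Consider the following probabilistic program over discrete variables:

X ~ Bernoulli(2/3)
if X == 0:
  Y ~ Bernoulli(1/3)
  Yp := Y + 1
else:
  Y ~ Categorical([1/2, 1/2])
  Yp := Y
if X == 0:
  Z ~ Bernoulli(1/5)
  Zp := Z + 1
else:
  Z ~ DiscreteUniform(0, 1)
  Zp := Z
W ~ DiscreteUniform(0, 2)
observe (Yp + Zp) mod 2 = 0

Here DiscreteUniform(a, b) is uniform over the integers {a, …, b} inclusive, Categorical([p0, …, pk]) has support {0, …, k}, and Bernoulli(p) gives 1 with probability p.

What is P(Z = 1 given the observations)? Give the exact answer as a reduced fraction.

P(Z = 1 | obs) = 17/48

Enumerate traces; 12 have nonzero weight after conditioning:
  (X=0, Y=0, Z=0, W=0) weight 8/135
  (X=0, Y=0, Z=0, W=1) weight 8/135
  (X=0, Y=0, Z=0, W=2) weight 8/135
  (X=0, Y=1, Z=1, W=0) weight 1/135
  (X=0, Y=1, Z=1, W=1) weight 1/135
  (X=0, Y=1, Z=1, W=2) weight 1/135
  (X=1, Y=0, Z=0, W=0) weight 1/18
  (X=1, Y=0, Z=0, W=1) weight 1/18
  … 4 more
Group by Z:
  weight(Z=0) = 31/90
  weight(Z=1) = 17/90
Total weight = 31/90 + 17/90 = 8/15
P(Z=0 | obs) = 31/90 / 8/15 = 31/48
P(Z=1 | obs) = 17/90 / 8/15 = 17/48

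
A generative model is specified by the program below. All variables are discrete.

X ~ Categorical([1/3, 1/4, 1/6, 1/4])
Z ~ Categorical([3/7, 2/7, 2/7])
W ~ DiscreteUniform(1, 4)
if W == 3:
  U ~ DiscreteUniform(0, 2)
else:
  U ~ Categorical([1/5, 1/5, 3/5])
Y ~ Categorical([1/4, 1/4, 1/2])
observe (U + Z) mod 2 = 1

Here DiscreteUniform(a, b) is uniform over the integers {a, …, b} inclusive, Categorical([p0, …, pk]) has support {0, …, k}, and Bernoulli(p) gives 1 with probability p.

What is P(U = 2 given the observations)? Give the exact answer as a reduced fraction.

P(U = 2 | obs) = 32/81

Enumerate traces; 192 have nonzero weight after conditioning:
  (X=0, Z=0, W=1, U=1, Y=0) weight 1/560
  (X=0, Z=0, W=1, U=1, Y=1) weight 1/560
  (X=0, Z=0, W=1, U=1, Y=2) weight 1/280
  (X=0, Z=0, W=2, U=1, Y=0) weight 1/560
  (X=0, Z=0, W=2, U=1, Y=1) weight 1/560
  (X=0, Z=0, W=2, U=1, Y=2) weight 1/280
  (X=0, Z=0, W=3, U=1, Y=0) weight 1/336
  (X=0, Z=0, W=3, U=1, Y=1) weight 1/336
  (X=0, Z=1, W=1, U=0, Y=0) weight 1/840
  (X=0, Z=1, W=1, U=2, Y=0) weight 1/280
  … 182 more
Group by U:
  weight(U=0) = 1/15
  weight(U=1) = 1/6
  weight(U=2) = 16/105
Total weight = 1/15 + 1/6 + 16/105 = 27/70
P(U=0 | obs) = 1/15 / 27/70 = 14/81
P(U=1 | obs) = 1/6 / 27/70 = 35/81
P(U=2 | obs) = 16/105 / 27/70 = 32/81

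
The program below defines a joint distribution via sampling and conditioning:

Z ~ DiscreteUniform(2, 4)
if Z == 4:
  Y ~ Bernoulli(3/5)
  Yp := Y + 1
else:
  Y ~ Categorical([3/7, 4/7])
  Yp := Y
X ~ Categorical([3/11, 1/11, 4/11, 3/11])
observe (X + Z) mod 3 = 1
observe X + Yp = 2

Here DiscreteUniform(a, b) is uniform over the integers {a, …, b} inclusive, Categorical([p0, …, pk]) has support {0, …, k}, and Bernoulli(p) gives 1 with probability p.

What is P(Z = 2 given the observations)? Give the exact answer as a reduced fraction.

Enumerate traces; 3 have nonzero weight after conditioning:
  (Z=2, Y=0, X=2) weight 4/77
  (Z=3, Y=1, X=1) weight 4/231
  (Z=4, Y=1, X=0) weight 3/55
Group by Z:
  weight(Z=2) = 4/77
  weight(Z=3) = 4/231
  weight(Z=4) = 3/55
Total weight = 4/77 + 4/231 + 3/55 = 13/105
P(Z=2 | obs) = 4/77 / 13/105 = 60/143
P(Z=3 | obs) = 4/231 / 13/105 = 20/143
P(Z=4 | obs) = 3/55 / 13/105 = 63/143

P(Z = 2 | obs) = 60/143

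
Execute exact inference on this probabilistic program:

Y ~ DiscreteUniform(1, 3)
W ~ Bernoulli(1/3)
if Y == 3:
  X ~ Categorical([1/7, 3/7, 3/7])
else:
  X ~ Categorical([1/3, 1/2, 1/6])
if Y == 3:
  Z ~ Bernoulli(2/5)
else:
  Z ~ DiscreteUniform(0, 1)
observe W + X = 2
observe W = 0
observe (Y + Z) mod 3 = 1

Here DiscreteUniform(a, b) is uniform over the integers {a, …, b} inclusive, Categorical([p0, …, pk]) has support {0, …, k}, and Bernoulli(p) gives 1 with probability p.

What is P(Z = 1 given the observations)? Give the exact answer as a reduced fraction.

Enumerate traces; 2 have nonzero weight after conditioning:
  (Y=1, W=0, X=2, Z=0) weight 1/54
  (Y=3, W=0, X=2, Z=1) weight 4/105
Group by Z:
  weight(Z=0) = 1/54
  weight(Z=1) = 4/105
Total weight = 1/54 + 4/105 = 107/1890
P(Z=0 | obs) = 1/54 / 107/1890 = 35/107
P(Z=1 | obs) = 4/105 / 107/1890 = 72/107

P(Z = 1 | obs) = 72/107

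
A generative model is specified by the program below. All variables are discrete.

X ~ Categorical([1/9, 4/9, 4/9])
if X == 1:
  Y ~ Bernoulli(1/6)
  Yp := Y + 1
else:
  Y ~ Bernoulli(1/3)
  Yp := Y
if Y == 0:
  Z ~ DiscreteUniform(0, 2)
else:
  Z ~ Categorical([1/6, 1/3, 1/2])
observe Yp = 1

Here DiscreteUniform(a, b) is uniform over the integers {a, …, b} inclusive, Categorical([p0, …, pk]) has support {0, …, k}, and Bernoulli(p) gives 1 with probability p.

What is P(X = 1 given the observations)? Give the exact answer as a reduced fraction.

Enumerate traces; 9 have nonzero weight after conditioning:
  (X=0, Y=1, Z=0) weight 1/162
  (X=0, Y=1, Z=1) weight 1/81
  (X=0, Y=1, Z=2) weight 1/54
  (X=1, Y=0, Z=0) weight 10/81
  (X=1, Y=0, Z=1) weight 10/81
  (X=1, Y=0, Z=2) weight 10/81
  (X=2, Y=1, Z=0) weight 2/81
  (X=2, Y=1, Z=1) weight 4/81
  … 1 more
Group by X:
  weight(X=0) = 1/27
  weight(X=1) = 10/27
  weight(X=2) = 4/27
Total weight = 1/27 + 10/27 + 4/27 = 5/9
P(X=0 | obs) = 1/27 / 5/9 = 1/15
P(X=1 | obs) = 10/27 / 5/9 = 2/3
P(X=2 | obs) = 4/27 / 5/9 = 4/15

P(X = 1 | obs) = 2/3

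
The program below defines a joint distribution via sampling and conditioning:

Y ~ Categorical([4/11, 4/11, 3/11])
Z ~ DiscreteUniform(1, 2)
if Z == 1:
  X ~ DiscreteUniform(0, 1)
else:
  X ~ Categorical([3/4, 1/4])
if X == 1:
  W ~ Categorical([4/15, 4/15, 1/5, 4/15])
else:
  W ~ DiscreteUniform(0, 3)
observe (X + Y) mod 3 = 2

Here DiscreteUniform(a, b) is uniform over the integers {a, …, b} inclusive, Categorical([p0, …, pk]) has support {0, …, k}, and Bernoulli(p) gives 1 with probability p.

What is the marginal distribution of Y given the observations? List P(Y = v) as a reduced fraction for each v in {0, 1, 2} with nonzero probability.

P(Y=1) = 4/9, P(Y=2) = 5/9

Enumerate traces; 16 have nonzero weight after conditioning:
  (Y=1, Z=1, X=1, W=0) weight 4/165
  (Y=1, Z=1, X=1, W=1) weight 4/165
  (Y=1, Z=1, X=1, W=2) weight 1/55
  (Y=1, Z=1, X=1, W=3) weight 4/165
  (Y=1, Z=2, X=1, W=0) weight 2/165
  (Y=1, Z=2, X=1, W=1) weight 2/165
  (Y=1, Z=2, X=1, W=2) weight 1/110
  (Y=1, Z=2, X=1, W=3) weight 2/165
  (Y=2, Z=1, X=0, W=0) weight 3/176
  … 7 more
Group by Y:
  weight(Y=1) = 3/22
  weight(Y=2) = 15/88
Total weight = 3/22 + 15/88 = 27/88
P(Y=1 | obs) = 3/22 / 27/88 = 4/9
P(Y=2 | obs) = 15/88 / 27/88 = 5/9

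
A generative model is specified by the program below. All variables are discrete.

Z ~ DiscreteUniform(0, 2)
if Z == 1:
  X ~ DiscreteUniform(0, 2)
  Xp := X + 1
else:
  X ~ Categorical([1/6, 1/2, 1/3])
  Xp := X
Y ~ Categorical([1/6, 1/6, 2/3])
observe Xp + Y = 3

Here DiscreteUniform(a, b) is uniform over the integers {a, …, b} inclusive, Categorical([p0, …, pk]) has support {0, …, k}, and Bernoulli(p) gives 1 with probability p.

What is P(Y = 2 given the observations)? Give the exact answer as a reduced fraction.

P(Y = 2 | obs) = 4/5

Enumerate traces; 7 have nonzero weight after conditioning:
  (Z=0, X=1, Y=2) weight 1/9
  (Z=0, X=2, Y=1) weight 1/54
  (Z=1, X=0, Y=2) weight 2/27
  (Z=1, X=1, Y=1) weight 1/54
  (Z=1, X=2, Y=0) weight 1/54
  (Z=2, X=1, Y=2) weight 1/9
  (Z=2, X=2, Y=1) weight 1/54
Group by Y:
  weight(Y=0) = 1/54
  weight(Y=1) = 1/18
  weight(Y=2) = 8/27
Total weight = 1/54 + 1/18 + 8/27 = 10/27
P(Y=0 | obs) = 1/54 / 10/27 = 1/20
P(Y=1 | obs) = 1/18 / 10/27 = 3/20
P(Y=2 | obs) = 8/27 / 10/27 = 4/5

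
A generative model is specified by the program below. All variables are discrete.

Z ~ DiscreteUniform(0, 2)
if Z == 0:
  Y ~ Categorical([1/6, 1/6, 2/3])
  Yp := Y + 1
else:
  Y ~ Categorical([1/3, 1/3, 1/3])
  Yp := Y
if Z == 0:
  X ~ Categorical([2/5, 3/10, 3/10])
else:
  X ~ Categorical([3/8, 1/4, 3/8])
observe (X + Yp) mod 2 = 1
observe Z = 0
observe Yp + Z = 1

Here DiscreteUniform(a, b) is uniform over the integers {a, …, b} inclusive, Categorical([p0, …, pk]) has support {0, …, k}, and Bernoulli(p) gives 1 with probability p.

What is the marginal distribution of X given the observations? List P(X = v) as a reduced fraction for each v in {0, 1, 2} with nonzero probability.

Enumerate traces; 2 have nonzero weight after conditioning:
  (Z=0, Y=0, X=0) weight 1/45
  (Z=0, Y=0, X=2) weight 1/60
Group by X:
  weight(X=0) = 1/45
  weight(X=2) = 1/60
Total weight = 1/45 + 1/60 = 7/180
P(X=0 | obs) = 1/45 / 7/180 = 4/7
P(X=2 | obs) = 1/60 / 7/180 = 3/7

P(X=0) = 4/7, P(X=2) = 3/7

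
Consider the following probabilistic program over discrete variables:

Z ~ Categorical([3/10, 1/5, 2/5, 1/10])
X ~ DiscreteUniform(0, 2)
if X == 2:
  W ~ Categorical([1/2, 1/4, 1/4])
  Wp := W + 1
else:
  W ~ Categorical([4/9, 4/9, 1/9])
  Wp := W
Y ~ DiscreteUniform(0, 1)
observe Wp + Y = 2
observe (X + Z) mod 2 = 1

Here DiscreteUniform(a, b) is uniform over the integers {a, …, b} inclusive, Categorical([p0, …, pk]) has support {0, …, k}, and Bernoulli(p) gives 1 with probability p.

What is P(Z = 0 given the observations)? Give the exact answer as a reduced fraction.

Enumerate traces; 12 have nonzero weight after conditioning:
  (Z=0, X=1, W=1, Y=1) weight 1/45
  (Z=0, X=1, W=2, Y=0) weight 1/180
  (Z=1, X=0, W=1, Y=1) weight 2/135
  (Z=1, X=0, W=2, Y=0) weight 1/270
  (Z=1, X=2, W=0, Y=1) weight 1/60
  (Z=1, X=2, W=1, Y=0) weight 1/120
  (Z=2, X=1, W=1, Y=1) weight 4/135
  (Z=2, X=1, W=2, Y=0) weight 1/135
  (Z=3, X=0, W=1, Y=1) weight 1/135
  … 3 more
Group by Z:
  weight(Z=0) = 1/36
  weight(Z=1) = 47/1080
  weight(Z=2) = 1/27
  weight(Z=3) = 47/2160
Total weight = 1/36 + 47/1080 + 1/27 + 47/2160 = 281/2160
P(Z=0 | obs) = 1/36 / 281/2160 = 60/281
P(Z=1 | obs) = 47/1080 / 281/2160 = 94/281
P(Z=2 | obs) = 1/27 / 281/2160 = 80/281
P(Z=3 | obs) = 47/2160 / 281/2160 = 47/281

P(Z = 0 | obs) = 60/281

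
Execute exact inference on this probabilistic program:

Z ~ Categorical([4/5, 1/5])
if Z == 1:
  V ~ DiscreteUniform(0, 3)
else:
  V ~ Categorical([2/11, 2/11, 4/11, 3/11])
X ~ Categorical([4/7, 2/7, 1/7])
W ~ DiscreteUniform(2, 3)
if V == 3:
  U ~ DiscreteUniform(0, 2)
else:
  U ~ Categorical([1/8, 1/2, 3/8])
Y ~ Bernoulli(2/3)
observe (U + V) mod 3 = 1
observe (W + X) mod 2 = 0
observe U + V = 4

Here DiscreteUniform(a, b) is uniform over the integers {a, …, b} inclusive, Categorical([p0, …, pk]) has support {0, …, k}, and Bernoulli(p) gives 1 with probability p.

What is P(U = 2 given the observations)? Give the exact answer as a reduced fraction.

P(U = 2 | obs) = 675/1147

Enumerate traces; 24 have nonzero weight after conditioning:
  (Z=0, V=2, X=0, W=2, U=2, Y=0) weight 4/385
  (Z=0, V=2, X=0, W=2, U=2, Y=1) weight 8/385
  (Z=0, V=2, X=1, W=3, U=2, Y=0) weight 2/385
  (Z=0, V=2, X=1, W=3, U=2, Y=1) weight 4/385
  (Z=0, V=2, X=2, W=2, U=2, Y=0) weight 1/385
  (Z=0, V=2, X=2, W=2, U=2, Y=1) weight 2/385
  (Z=0, V=3, X=0, W=2, U=1, Y=0) weight 8/1155
  (Z=0, V=3, X=0, W=2, U=1, Y=1) weight 16/1155
  … 16 more
Group by U:
  weight(U=1) = 59/1320
  weight(U=2) = 45/704
Total weight = 59/1320 + 45/704 = 1147/10560
P(U=1 | obs) = 59/1320 / 1147/10560 = 472/1147
P(U=2 | obs) = 45/704 / 1147/10560 = 675/1147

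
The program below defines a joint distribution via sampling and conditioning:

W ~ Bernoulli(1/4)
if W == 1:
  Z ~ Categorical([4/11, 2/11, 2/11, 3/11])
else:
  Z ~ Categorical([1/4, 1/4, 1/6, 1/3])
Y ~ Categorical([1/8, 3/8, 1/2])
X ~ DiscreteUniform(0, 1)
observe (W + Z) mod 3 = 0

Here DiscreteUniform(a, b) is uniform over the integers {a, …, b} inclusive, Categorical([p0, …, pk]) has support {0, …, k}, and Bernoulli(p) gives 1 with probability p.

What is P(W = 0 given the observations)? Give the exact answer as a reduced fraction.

Enumerate traces; 18 have nonzero weight after conditioning:
  (W=0, Z=0, Y=0, X=0) weight 3/256
  (W=0, Z=0, Y=0, X=1) weight 3/256
  (W=0, Z=0, Y=1, X=0) weight 9/256
  (W=0, Z=0, Y=1, X=1) weight 9/256
  (W=0, Z=0, Y=2, X=0) weight 3/64
  (W=0, Z=0, Y=2, X=1) weight 3/64
  (W=0, Z=3, Y=0, X=0) weight 1/64
  (W=0, Z=3, Y=0, X=1) weight 1/64
  (W=1, Z=2, Y=0, X=0) weight 1/352
  … 9 more
Group by W:
  weight(W=0) = 7/16
  weight(W=1) = 1/22
Total weight = 7/16 + 1/22 = 85/176
P(W=0 | obs) = 7/16 / 85/176 = 77/85
P(W=1 | obs) = 1/22 / 85/176 = 8/85

P(W = 0 | obs) = 77/85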